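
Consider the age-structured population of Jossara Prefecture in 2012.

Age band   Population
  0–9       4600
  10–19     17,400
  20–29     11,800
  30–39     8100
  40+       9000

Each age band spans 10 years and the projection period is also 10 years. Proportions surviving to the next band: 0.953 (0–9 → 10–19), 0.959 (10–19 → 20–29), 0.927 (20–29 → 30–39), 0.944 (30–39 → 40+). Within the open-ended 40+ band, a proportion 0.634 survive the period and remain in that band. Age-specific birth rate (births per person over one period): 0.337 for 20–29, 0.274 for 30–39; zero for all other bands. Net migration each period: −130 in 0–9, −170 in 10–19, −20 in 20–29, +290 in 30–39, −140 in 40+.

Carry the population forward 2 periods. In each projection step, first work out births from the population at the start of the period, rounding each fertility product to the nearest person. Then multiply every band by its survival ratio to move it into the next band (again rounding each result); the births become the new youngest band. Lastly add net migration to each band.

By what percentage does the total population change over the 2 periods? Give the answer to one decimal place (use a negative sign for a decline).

Let band 1 be 0–9 through band 5 = 40+.
After projecting period 1:
Births: 11800 × 0.337 = 3977 ; 8100 × 0.274 = 2219 ⇒ total 6196
Band 2: 4600 × 0.953 = 4384
Band 3: 17400 × 0.959 = 16687
Band 4: 11800 × 0.927 = 10939
Band 5: 8100 × 0.944 + 9000 × 0.634 = 7646 + 5706 = 13352
Net migration: Band 1 − 130 → 6066; Band 2 − 170 → 4214; Band 3 − 20 → 16667; Band 4 + 290 → 11229; Band 5 − 140 → 13212
→ [6066, 4214, 16667, 11229, 13212]
After projecting period 2:
Births: 16667 × 0.337 = 5617 ; 11229 × 0.274 = 3077 ⇒ total 8694
Band 2: 6066 × 0.953 = 5781
Band 3: 4214 × 0.959 = 4041
Band 4: 16667 × 0.927 = 15450
Band 5: 11229 × 0.944 + 13212 × 0.634 = 10600 + 8376 = 18976
Net migration: Band 1 − 130 → 8564; Band 2 − 170 → 5611; Band 3 − 20 → 4021; Band 4 + 290 → 15740; Band 5 − 140 → 18836
→ [8564, 5611, 4021, 15740, 18836]
Total: 50900 → 52772; change = 1872; percentage change = 3.7%

3.7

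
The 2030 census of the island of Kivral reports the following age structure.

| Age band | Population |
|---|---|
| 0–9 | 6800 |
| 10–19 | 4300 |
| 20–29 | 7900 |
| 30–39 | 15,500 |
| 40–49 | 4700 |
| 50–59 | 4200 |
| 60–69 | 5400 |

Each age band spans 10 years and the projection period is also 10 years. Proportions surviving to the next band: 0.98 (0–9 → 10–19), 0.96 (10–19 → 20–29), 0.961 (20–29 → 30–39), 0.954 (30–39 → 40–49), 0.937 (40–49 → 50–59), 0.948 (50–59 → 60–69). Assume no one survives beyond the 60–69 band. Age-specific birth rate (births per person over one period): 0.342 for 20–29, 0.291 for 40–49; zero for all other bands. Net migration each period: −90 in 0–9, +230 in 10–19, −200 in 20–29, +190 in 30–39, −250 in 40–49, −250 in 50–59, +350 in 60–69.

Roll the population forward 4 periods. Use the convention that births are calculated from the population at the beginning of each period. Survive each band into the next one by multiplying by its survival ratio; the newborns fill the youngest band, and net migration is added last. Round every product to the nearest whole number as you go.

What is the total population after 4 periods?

30913

(Groups numbered youngest = 1 to oldest = 7.)
After projecting period 1:
Births: 7900 × 0.342 = 2702 ; 4700 × 0.291 = 1368 ⇒ total 4070
Group 2: 6800 × 0.98 = 6664
Group 3: 4300 × 0.96 = 4128
Group 4: 7900 × 0.961 = 7592
Group 5: 15500 × 0.954 = 14787
Group 6: 4700 × 0.937 = 4404
Group 7: 4200 × 0.948 = 3982
Net migration: Group 1 − 90 → 3980; Group 2 + 230 → 6894; Group 3 − 200 → 3928; Group 4 + 190 → 7782; Group 5 − 250 → 14537; Group 6 − 250 → 4154; Group 7 + 350 → 4332
End of period: [3980, 6894, 3928, 7782, 14537, 4154, 4332]
After projecting period 2:
Births: 3928 × 0.342 = 1343 ; 14537 × 0.291 = 4230 ⇒ total 5573
Group 2: 3980 × 0.98 = 3900
Group 3: 6894 × 0.96 = 6618
Group 4: 3928 × 0.961 = 3775
Group 5: 7782 × 0.954 = 7424
Group 6: 14537 × 0.937 = 13621
Group 7: 4154 × 0.948 = 3938
Net migration: Group 1 − 90 → 5483; Group 2 + 230 → 4130; Group 3 − 200 → 6418; Group 4 + 190 → 3965; Group 5 − 250 → 7174; Group 6 − 250 → 13371; Group 7 + 350 → 4288
End of period: [5483, 4130, 6418, 3965, 7174, 13371, 4288]
After projecting period 3:
Births: 6418 × 0.342 = 2195 ; 7174 × 0.291 = 2088 ⇒ total 4283
Group 2: 5483 × 0.98 = 5373
Group 3: 4130 × 0.96 = 3965
Group 4: 6418 × 0.961 = 6168
Group 5: 3965 × 0.954 = 3783
Group 6: 7174 × 0.937 = 6722
Group 7: 13371 × 0.948 = 12676
Net migration: Group 1 − 90 → 4193; Group 2 + 230 → 5603; Group 3 − 200 → 3765; Group 4 + 190 → 6358; Group 5 − 250 → 3533; Group 6 − 250 → 6472; Group 7 + 350 → 13026
End of period: [4193, 5603, 3765, 6358, 3533, 6472, 13026]
After projecting period 4:
Births: 3765 × 0.342 = 1288 ; 3533 × 0.291 = 1028 ⇒ total 2316
Group 2: 4193 × 0.98 = 4109
Group 3: 5603 × 0.96 = 5379
Group 4: 3765 × 0.961 = 3618
Group 5: 6358 × 0.954 = 6066
Group 6: 3533 × 0.937 = 3310
Group 7: 6472 × 0.948 = 6135
Net migration: Group 1 − 90 → 2226; Group 2 + 230 → 4339; Group 3 − 200 → 5179; Group 4 + 190 → 3808; Group 5 − 250 → 5816; Group 6 − 250 → 3060; Group 7 + 350 → 6485
End of period: [2226, 4339, 5179, 3808, 5816, 3060, 6485]
Total after period 4: 2226 + 4339 + 5179 + 3808 + 5816 + 3060 + 6485 = 30913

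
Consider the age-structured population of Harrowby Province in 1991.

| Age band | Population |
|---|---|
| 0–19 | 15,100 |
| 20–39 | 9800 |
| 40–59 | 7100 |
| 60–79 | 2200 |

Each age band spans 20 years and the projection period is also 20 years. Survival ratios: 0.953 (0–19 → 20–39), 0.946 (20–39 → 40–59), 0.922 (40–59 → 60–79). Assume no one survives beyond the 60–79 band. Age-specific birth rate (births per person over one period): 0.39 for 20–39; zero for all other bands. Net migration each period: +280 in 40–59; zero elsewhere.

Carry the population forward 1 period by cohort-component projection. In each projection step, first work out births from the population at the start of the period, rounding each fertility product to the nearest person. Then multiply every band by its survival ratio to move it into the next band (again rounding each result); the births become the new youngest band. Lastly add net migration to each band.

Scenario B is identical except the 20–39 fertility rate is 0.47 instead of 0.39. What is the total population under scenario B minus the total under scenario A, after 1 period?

784

(Groups numbered youngest = 1 to oldest = 4.)
After projecting period 1:
Births: 9800 × 0.39 = 3822
Group 2: 15100 × 0.953 = 14390
Group 3: 9800 × 0.946 = 9271
Group 4: 7100 × 0.922 = 6546
Net migration: Group 3 + 280 → 9551
Giving 3822 / 14390 / 9551 / 6546.
Scenario A total after 1 period: 34309
Scenario B projection —
After projecting period 1:
Births: 9800 × 0.47 = 4606
Group 2: 15100 × 0.953 = 14390
Group 3: 9800 × 0.946 = 9271
Group 4: 7100 × 0.922 = 6546
Net migration: Group 3 + 280 → 9551
Giving 4606 / 14390 / 9551 / 6546.
Scenario B total after 1 period: 35093
Difference B − A = 35093 − 34309 = 784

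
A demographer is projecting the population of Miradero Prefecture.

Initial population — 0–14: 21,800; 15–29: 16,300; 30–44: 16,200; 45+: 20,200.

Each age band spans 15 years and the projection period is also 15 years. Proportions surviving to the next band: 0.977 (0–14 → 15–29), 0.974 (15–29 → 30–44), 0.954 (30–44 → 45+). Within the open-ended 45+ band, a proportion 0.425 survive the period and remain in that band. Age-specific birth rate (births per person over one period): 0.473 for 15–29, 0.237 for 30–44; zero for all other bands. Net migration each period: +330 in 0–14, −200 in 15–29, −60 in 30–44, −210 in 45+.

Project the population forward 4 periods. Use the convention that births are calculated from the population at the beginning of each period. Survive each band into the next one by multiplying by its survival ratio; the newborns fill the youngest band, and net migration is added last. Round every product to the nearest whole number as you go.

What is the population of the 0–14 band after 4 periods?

9351

Numbering the groups 1..4 from youngest to oldest:
Period 1:
Births: 16300 × 0.473 = 7710  |  16200 × 0.237 = 3839 → 11549
Group 2: 21800 × 0.977 = 21299
Group 3: 16300 × 0.974 = 15876
Group 4: 16200 × 0.954 + 20200 × 0.425 = 15455 + 8585 = 24040
Net migration: Group 1 + 330 → 11879; Group 2 − 200 → 21099; Group 3 − 60 → 15816; Group 4 − 210 → 23830
→ [11879, 21099, 15816, 23830]
Period 2:
Births: 21099 × 0.473 = 9980  |  15816 × 0.237 = 3748 → 13728
Group 2: 11879 × 0.977 = 11606
Group 3: 21099 × 0.974 = 20550
Group 4: 15816 × 0.954 + 23830 × 0.425 = 15088 + 10128 = 25216
Net migration: Group 1 + 330 → 14058; Group 2 − 200 → 11406; Group 3 − 60 → 20490; Group 4 − 210 → 25006
→ [14058, 11406, 20490, 25006]
Period 3:
Births: 11406 × 0.473 = 5395  |  20490 × 0.237 = 4856 → 10251
Group 2: 14058 × 0.977 = 13735
Group 3: 11406 × 0.974 = 11109
Group 4: 20490 × 0.954 + 25006 × 0.425 = 19547 + 10628 = 30175
Net migration: Group 1 + 330 → 10581; Group 2 − 200 → 13535; Group 3 − 60 → 11049; Group 4 − 210 → 29965
→ [10581, 13535, 11049, 29965]
Period 4:
Births: 13535 × 0.473 = 6402  |  11049 × 0.237 = 2619 → 9021
Group 2: 10581 × 0.977 = 10338
Group 3: 13535 × 0.974 = 13183
Group 4: 11049 × 0.954 + 29965 × 0.425 = 10541 + 12735 = 23276
Net migration: Group 1 + 330 → 9351; Group 2 − 200 → 10138; Group 3 − 60 → 13123; Group 4 − 210 → 23066
→ [9351, 10138, 13123, 23066]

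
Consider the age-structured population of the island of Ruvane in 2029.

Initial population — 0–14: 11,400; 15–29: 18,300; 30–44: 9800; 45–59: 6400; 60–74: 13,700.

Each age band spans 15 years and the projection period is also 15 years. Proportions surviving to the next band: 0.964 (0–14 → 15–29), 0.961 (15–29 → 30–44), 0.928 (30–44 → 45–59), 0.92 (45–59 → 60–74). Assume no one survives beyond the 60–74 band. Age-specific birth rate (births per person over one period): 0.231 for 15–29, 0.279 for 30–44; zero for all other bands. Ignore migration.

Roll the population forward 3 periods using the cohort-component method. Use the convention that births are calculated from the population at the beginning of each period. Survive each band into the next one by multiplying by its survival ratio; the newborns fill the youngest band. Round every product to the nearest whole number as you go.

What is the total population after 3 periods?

42937

[period 1]
Births: 18300 * 0.231 = 4227  |  9800 * 0.279 = 2734 → 6961
15–29: 11400 * 0.964 = 10990
30–44: 18300 * 0.961 = 17586
45–59: 9800 * 0.928 = 9094
60–74: 6400 * 0.92 = 5888
Population now: 0–14=6961, 15–29=10990, 30–44=17586, 45–59=9094, 60–74=5888
[period 2]
Births: 10990 * 0.231 = 2539  |  17586 * 0.279 = 4906 → 7445
15–29: 6961 * 0.964 = 6710
30–44: 10990 * 0.961 = 10561
45–59: 17586 * 0.928 = 16320
60–74: 9094 * 0.92 = 8366
Population now: 0–14=7445, 15–29=6710, 30–44=10561, 45–59=16320, 60–74=8366
[period 3]
Births: 6710 * 0.231 = 1550  |  10561 * 0.279 = 2947 → 4497
15–29: 7445 * 0.964 = 7177
30–44: 6710 * 0.961 = 6448
45–59: 10561 * 0.928 = 9801
60–74: 16320 * 0.92 = 15014
Population now: 0–14=4497, 15–29=7177, 30–44=6448, 45–59=9801, 60–74=15014
Total after period 3: 4497 + 7177 + 6448 + 9801 + 15014 = 42937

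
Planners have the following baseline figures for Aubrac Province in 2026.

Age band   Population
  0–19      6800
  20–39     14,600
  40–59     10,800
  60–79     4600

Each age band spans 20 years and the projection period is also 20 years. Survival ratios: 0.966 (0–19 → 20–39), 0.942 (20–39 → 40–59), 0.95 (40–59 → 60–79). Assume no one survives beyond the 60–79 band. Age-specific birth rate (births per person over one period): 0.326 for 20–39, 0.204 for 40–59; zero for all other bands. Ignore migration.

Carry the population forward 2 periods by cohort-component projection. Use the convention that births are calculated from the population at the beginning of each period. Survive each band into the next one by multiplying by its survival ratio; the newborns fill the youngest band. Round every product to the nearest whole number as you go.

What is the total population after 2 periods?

(Groups numbered youngest = 1 to oldest = 4.)
Period 1.
Births: 14600 × 0.326 = 4760 ; 10800 × 0.204 = 2203 → total 6963
Group 2: 6800 × 0.966 = 6569
Group 3: 14600 × 0.942 = 13753
Group 4: 10800 × 0.95 = 10260
→ [6963, 6569, 13753, 10260]
Period 2.
Births: 6569 × 0.326 = 2141 ; 13753 × 0.204 = 2806 → total 4947
Group 2: 6963 × 0.966 = 6726
Group 3: 6569 × 0.942 = 6188
Group 4: 13753 × 0.95 = 13065
→ [4947, 6726, 6188, 13065]
Total after period 2: 4947 + 6726 + 6188 + 13065 = 30926

30926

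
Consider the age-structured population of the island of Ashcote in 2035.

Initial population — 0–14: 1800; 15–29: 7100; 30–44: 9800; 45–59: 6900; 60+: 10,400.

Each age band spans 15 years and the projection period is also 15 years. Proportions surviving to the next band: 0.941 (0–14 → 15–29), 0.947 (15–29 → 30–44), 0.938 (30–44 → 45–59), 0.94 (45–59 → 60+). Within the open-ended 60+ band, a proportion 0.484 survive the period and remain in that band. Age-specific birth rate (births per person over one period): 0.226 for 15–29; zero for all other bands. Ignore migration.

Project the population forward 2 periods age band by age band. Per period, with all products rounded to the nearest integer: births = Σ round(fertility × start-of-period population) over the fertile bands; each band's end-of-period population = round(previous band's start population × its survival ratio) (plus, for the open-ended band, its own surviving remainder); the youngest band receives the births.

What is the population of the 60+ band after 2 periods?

After projecting period 1:
Births: 7100 × 0.226 = 1605
15–29: 1800 × 0.941 = 1694
30–44: 7100 × 0.947 = 6724
45–59: 9800 × 0.938 = 9192
60+: 6900 × 0.94 + 10400 × 0.484 = 6486 + 5034 = 11520
Giving 1605 / 1694 / 6724 / 9192 / 11520.
After projecting period 2:
Births: 1694 × 0.226 = 383
15–29: 1605 × 0.941 = 1510
30–44: 1694 × 0.947 = 1604
45–59: 6724 × 0.938 = 6307
60+: 9192 × 0.94 + 11520 × 0.484 = 8640 + 5576 = 14216
Giving 383 / 1510 / 1604 / 6307 / 14216.

14216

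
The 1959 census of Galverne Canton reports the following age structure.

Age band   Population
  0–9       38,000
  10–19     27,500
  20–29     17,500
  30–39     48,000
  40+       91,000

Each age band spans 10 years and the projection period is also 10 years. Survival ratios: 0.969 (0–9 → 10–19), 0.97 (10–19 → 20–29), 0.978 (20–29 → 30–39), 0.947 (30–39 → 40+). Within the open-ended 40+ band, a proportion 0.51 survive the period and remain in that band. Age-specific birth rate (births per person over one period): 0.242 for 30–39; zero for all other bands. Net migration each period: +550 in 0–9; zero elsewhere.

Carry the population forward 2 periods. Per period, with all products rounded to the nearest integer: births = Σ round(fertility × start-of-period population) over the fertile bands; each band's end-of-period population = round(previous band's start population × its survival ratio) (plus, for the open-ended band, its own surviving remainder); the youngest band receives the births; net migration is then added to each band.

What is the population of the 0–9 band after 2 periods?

4692

(Groups numbered youngest = 1 to oldest = 5.)
— Period 1 —
Births: 48000 × 0.242 = 11616
Group 2: 38000 × 0.969 = 36822
Group 3: 27500 × 0.97 = 26675
Group 4: 17500 × 0.978 = 17115
Group 5: 48000 × 0.947 + 91000 × 0.51 = 45456 + 46410 = 91866
Net migration: Group 1 + 550 → 12166
Giving 12166 / 36822 / 26675 / 17115 / 91866.
— Period 2 —
Births: 17115 × 0.242 = 4142
Group 2: 12166 × 0.969 = 11789
Group 3: 36822 × 0.97 = 35717
Group 4: 26675 × 0.978 = 26088
Group 5: 17115 × 0.947 + 91866 × 0.51 = 16208 + 46852 = 63060
Net migration: Group 1 + 550 → 4692
Giving 4692 / 11789 / 35717 / 26088 / 63060.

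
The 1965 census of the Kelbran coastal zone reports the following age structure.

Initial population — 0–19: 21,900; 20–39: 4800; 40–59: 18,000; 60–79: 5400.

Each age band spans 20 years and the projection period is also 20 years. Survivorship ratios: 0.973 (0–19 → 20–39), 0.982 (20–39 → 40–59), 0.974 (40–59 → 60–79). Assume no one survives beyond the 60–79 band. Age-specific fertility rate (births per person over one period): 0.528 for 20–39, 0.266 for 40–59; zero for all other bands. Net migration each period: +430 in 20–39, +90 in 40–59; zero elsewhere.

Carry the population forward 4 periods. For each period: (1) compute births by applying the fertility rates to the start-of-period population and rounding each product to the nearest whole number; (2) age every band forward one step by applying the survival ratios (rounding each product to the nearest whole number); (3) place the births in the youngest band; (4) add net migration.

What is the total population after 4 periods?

Period 1:
Births: 4800 * 0.528 = 2534  |  18000 * 0.266 = 4788 → total 7322
20–39: 21900 * 0.973 = 21309
40–59: 4800 * 0.982 = 4714
60–79: 18000 * 0.974 = 17532
Net migration: 20–39 + 430 → 21739; 40–59 + 90 → 4804
Population now: 0–19=7322, 20–39=21739, 40–59=4804, 60–79=17532
Period 2:
Births: 21739 * 0.528 = 11478  |  4804 * 0.266 = 1278 → total 12756
20–39: 7322 * 0.973 = 7124
40–59: 21739 * 0.982 = 21348
60–79: 4804 * 0.974 = 4679
Net migration: 20–39 + 430 → 7554; 40–59 + 90 → 21438
Population now: 0–19=12756, 20–39=7554, 40–59=21438, 60–79=4679
Period 3:
Births: 7554 * 0.528 = 3989  |  21438 * 0.266 = 5703 → total 9692
20–39: 12756 * 0.973 = 12412
40–59: 7554 * 0.982 = 7418
60–79: 21438 * 0.974 = 20881
Net migration: 20–39 + 430 → 12842; 40–59 + 90 → 7508
Population now: 0–19=9692, 20–39=12842, 40–59=7508, 60–79=20881
Period 4:
Births: 12842 * 0.528 = 6781  |  7508 * 0.266 = 1997 → total 8778
20–39: 9692 * 0.973 = 9430
40–59: 12842 * 0.982 = 12611
60–79: 7508 * 0.974 = 7313
Net migration: 20–39 + 430 → 9860; 40–59 + 90 → 12701
Population now: 0–19=8778, 20–39=9860, 40–59=12701, 60–79=7313
Total after period 4: 8778 + 9860 + 12701 + 7313 = 38652

38652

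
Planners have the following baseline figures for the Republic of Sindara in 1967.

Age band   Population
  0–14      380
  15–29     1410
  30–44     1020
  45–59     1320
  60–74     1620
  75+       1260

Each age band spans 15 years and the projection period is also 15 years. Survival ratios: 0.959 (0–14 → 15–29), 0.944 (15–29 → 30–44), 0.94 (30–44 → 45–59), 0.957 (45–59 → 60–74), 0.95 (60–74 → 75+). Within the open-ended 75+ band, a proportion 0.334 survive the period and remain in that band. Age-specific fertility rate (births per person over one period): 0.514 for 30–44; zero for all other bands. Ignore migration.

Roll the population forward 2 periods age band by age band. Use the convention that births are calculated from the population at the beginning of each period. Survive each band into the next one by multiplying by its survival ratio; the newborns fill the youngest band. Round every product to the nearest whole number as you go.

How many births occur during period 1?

524

Let group 1 be 0–14 through group 6 = 75+.
Period 1:
Births: 1020 * 0.514 = 524
Group 2: 380 * 0.959 = 364
Group 3: 1410 * 0.944 = 1331
Group 4: 1020 * 0.94 = 959
Group 5: 1320 * 0.957 = 1263
Group 6: 1620 * 0.95 + 1260 * 0.334 = 1539 + 421 = 1960
Giving 524 / 364 / 1331 / 959 / 1263 / 1960.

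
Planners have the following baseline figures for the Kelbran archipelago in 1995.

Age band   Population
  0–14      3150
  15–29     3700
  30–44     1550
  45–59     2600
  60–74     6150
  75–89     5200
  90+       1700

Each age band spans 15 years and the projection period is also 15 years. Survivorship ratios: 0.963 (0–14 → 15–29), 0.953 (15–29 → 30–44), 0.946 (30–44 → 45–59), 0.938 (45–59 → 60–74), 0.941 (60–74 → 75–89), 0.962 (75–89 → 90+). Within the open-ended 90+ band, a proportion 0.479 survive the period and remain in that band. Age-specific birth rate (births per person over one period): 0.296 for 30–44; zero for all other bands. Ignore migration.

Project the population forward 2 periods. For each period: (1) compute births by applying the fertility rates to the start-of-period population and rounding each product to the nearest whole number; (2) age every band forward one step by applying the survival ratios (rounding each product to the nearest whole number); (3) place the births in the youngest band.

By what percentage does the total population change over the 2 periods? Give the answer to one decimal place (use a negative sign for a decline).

-17.9

Let group 1 be 0–14 through group 7 = 90+.
— Period 1 —
Births: 1550 × 0.296 = 459
Group 2: 3150 × 0.963 = 3033
Group 3: 3700 × 0.953 = 3526
Group 4: 1550 × 0.946 = 1466
Group 5: 2600 × 0.938 = 2439
Group 6: 6150 × 0.941 = 5787
Group 7: 5200 × 0.962 + 1700 × 0.479 = 5002 + 814 = 5816
→ [459, 3033, 3526, 1466, 2439, 5787, 5816]
— Period 2 —
Births: 3526 × 0.296 = 1044
Group 2: 459 × 0.963 = 442
Group 3: 3033 × 0.953 = 2890
Group 4: 3526 × 0.946 = 3336
Group 5: 1466 × 0.938 = 1375
Group 6: 2439 × 0.941 = 2295
Group 7: 5787 × 0.962 + 5816 × 0.479 = 5567 + 2786 = 8353
→ [1044, 442, 2890, 3336, 1375, 2295, 8353]
Total: 24050 → 19735; change = -4315; percentage change = -17.9%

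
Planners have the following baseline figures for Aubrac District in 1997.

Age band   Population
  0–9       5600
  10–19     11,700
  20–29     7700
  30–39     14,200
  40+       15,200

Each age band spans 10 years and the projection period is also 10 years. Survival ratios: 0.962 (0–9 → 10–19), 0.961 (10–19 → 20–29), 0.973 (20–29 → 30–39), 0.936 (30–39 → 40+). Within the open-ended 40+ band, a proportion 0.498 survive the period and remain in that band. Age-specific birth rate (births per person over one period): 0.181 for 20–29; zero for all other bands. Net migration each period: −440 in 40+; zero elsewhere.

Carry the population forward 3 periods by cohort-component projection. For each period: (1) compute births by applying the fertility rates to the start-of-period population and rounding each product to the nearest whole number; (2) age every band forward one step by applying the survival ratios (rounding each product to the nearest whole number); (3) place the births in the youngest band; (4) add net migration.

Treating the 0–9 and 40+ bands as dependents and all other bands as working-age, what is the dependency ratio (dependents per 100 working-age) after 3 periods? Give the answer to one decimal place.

(Bands numbered youngest = 1 to oldest = 5.)
After projecting period 1:
Births: 7700 * 0.181 = 1394
Band 2: 5600 * 0.962 = 5387
Band 3: 11700 * 0.961 = 11244
Band 4: 7700 * 0.973 = 7492
Band 5: 14200 * 0.936 + 15200 * 0.498 = 13291 + 7570 = 20861
Net migration: Band 5 − 440 → 20421
→ [1394, 5387, 11244, 7492, 20421]
After projecting period 2:
Births: 11244 * 0.181 = 2035
Band 2: 1394 * 0.962 = 1341
Band 3: 5387 * 0.961 = 5177
Band 4: 11244 * 0.973 = 10940
Band 5: 7492 * 0.936 + 20421 * 0.498 = 7013 + 10170 = 17183
Net migration: Band 5 − 440 → 16743
→ [2035, 1341, 5177, 10940, 16743]
After projecting period 3:
Births: 5177 * 0.181 = 937
Band 2: 2035 * 0.962 = 1958
Band 3: 1341 * 0.961 = 1289
Band 4: 5177 * 0.973 = 5037
Band 5: 10940 * 0.936 + 16743 * 0.498 = 10240 + 8338 = 18578
Net migration: Band 5 − 440 → 18138
→ [937, 1958, 1289, 5037, 18138]
Dependents (band 0–9 + band 40+) = 937 + 18138 = 19075; working-age = 8284; ratio = 19075/8284 × 100 = 230.3

230.3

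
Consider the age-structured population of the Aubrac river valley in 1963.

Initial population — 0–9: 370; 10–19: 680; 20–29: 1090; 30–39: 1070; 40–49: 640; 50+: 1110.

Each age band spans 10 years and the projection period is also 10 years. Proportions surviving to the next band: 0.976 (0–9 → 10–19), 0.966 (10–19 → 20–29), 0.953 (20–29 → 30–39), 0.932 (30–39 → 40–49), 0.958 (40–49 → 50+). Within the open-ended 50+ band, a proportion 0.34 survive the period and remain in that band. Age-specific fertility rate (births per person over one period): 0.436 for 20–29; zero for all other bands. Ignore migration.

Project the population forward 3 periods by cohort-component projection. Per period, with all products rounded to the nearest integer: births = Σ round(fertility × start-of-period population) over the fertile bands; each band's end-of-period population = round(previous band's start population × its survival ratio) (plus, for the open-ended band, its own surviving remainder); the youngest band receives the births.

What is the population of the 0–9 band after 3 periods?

[period 1]
Births: 1090 × 0.436 = 475
10–19: 370 × 0.976 = 361
20–29: 680 × 0.966 = 657
30–39: 1090 × 0.953 = 1039
40–49: 1070 × 0.932 = 997
50+: 640 × 0.958 + 1110 × 0.34 = 613 + 377 = 990
Giving 475 / 361 / 657 / 1039 / 997 / 990.
[period 2]
Births: 657 × 0.436 = 286
10–19: 475 × 0.976 = 464
20–29: 361 × 0.966 = 349
30–39: 657 × 0.953 = 626
40–49: 1039 × 0.932 = 968
50+: 997 × 0.958 + 990 × 0.34 = 955 + 337 = 1292
Giving 286 / 464 / 349 / 626 / 968 / 1292.
[period 3]
Births: 349 × 0.436 = 152
10–19: 286 × 0.976 = 279
20–29: 464 × 0.966 = 448
30–39: 349 × 0.953 = 333
40–49: 626 × 0.932 = 583
50+: 968 × 0.958 + 1292 × 0.34 = 927 + 439 = 1366
Giving 152 / 279 / 448 / 333 / 583 / 1366.

152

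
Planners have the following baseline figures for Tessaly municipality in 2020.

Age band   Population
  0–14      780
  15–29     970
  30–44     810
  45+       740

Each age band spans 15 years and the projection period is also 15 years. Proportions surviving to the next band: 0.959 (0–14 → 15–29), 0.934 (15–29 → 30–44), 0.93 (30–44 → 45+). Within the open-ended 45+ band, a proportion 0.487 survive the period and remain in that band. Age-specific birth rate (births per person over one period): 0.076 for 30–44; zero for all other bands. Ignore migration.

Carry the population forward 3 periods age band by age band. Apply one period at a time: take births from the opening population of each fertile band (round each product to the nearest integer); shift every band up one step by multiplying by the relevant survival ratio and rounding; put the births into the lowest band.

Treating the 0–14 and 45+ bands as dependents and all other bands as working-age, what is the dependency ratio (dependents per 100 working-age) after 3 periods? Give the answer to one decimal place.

[period 1]
Births: 810 * 0.076 = 62
15–29: 780 * 0.959 = 748
30–44: 970 * 0.934 = 906
45+: 810 * 0.93 + 740 * 0.487 = 753 + 360 = 1113
Population now: 0–14=62, 15–29=748, 30–44=906, 45+=1113
[period 2]
Births: 906 * 0.076 = 69
15–29: 62 * 0.959 = 59
30–44: 748 * 0.934 = 699
45+: 906 * 0.93 + 1113 * 0.487 = 843 + 542 = 1385
Population now: 0–14=69, 15–29=59, 30–44=699, 45+=1385
[period 3]
Births: 699 * 0.076 = 53
15–29: 69 * 0.959 = 66
30–44: 59 * 0.934 = 55
45+: 699 * 0.93 + 1385 * 0.487 = 650 + 674 = 1324
Population now: 0–14=53, 15–29=66, 30–44=55, 45+=1324
Dependents (band 0–14 + band 45+) = 53 + 1324 = 1377; working-age = 121; ratio = 1377/121 × 100 = 1138.0

1138.0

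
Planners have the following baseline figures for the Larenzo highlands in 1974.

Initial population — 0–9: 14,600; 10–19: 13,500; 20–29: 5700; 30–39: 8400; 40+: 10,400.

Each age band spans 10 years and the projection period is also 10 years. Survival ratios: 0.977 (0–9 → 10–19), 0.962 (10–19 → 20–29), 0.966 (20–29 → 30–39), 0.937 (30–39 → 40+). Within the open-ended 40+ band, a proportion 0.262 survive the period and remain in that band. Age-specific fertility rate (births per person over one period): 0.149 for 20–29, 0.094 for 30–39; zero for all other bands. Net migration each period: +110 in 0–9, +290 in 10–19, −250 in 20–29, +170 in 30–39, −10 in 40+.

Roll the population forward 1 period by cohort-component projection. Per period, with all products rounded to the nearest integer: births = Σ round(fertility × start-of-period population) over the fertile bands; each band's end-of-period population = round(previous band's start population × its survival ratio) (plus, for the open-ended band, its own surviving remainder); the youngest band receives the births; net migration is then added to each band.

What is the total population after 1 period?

After projecting period 1:
Births: 5700 × 0.149 = 849  |  8400 × 0.094 = 790 — total 1639
10–19: 14600 × 0.977 = 14264
20–29: 13500 × 0.962 = 12987
30–39: 5700 × 0.966 = 5506
40+: 8400 × 0.937 + 10400 × 0.262 = 7871 + 2725 = 10596
Net migration: 0–9 + 110 → 1749; 10–19 + 290 → 14554; 20–29 − 250 → 12737; 30–39 + 170 → 5676; 40+ − 10 → 10586
→ [1749, 14554, 12737, 5676, 10586]
Total after period 1: 1749 + 14554 + 12737 + 5676 + 10586 = 45302

45302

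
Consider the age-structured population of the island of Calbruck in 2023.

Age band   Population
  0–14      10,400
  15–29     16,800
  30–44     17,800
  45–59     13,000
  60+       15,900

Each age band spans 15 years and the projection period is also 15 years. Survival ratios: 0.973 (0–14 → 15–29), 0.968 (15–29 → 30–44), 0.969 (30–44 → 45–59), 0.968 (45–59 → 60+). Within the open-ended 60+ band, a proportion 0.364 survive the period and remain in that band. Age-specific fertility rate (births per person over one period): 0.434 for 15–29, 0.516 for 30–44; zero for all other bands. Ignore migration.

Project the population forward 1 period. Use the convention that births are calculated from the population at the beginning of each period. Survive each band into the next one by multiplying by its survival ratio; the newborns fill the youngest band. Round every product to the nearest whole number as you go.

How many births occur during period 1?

16476

Let band 1 be 0–14 through band 5 = 60+.
[period 1]
Births: 16800 × 0.434 = 7291, 17800 × 0.516 = 9185 — total 16476
Band 2: 10400 × 0.973 = 10119
Band 3: 16800 × 0.968 = 16262
Band 4: 17800 × 0.969 = 17248
Band 5: 13000 × 0.968 + 15900 × 0.364 = 12584 + 5788 = 18372
→ [16476, 10119, 16262, 17248, 18372]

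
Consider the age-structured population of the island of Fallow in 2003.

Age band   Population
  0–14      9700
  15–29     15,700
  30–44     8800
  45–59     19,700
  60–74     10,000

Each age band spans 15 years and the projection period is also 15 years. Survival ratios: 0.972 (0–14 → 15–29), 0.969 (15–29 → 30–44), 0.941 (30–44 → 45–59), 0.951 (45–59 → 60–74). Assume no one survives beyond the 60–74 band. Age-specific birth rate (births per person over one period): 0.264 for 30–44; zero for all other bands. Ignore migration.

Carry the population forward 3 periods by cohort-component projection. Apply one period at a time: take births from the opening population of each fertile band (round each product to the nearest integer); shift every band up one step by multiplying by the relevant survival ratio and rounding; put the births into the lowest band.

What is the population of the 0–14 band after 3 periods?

Call the bands 1 to 5, youngest first.
[period 1]
Births: 8800 * 0.264 = 2323
Band 2: 9700 * 0.972 = 9428
Band 3: 15700 * 0.969 = 15213
Band 4: 8800 * 0.941 = 8281
Band 5: 19700 * 0.951 = 18735
Population now: 0–14=2323, 15–29=9428, 30–44=15213, 45–59=8281, 60–74=18735
[period 2]
Births: 15213 * 0.264 = 4016
Band 2: 2323 * 0.972 = 2258
Band 3: 9428 * 0.969 = 9136
Band 4: 15213 * 0.941 = 14315
Band 5: 8281 * 0.951 = 7875
Population now: 0–14=4016, 15–29=2258, 30–44=9136, 45–59=14315, 60–74=7875
[period 3]
Births: 9136 * 0.264 = 2412
Band 2: 4016 * 0.972 = 3904
Band 3: 2258 * 0.969 = 2188
Band 4: 9136 * 0.941 = 8597
Band 5: 14315 * 0.951 = 13614
Population now: 0–14=2412, 15–29=3904, 30–44=2188, 45–59=8597, 60–74=13614

2412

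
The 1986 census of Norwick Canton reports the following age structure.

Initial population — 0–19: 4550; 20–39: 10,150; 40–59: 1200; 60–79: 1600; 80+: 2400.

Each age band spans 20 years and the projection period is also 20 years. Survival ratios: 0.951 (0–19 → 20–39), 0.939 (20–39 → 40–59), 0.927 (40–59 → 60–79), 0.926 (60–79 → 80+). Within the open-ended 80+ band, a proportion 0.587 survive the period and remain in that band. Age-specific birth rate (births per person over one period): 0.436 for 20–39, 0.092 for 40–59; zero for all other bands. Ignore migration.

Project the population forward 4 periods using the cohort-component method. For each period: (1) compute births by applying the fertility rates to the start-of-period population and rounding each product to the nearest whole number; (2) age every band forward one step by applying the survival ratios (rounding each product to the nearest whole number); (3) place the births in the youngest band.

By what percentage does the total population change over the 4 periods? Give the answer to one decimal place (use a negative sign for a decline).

-3.9

Let group 1 be 0–19 through group 5 = 80+.
After projecting period 1:
Births: 10150 × 0.436 = 4425  |  1200 × 0.092 = 110 — total 4535
Group 2: 4550 × 0.951 = 4327
Group 3: 10150 × 0.939 = 9531
Group 4: 1200 × 0.927 = 1112
Group 5: 1600 × 0.926 + 2400 × 0.587 = 1482 + 1409 = 2891
Population now: 0–19=4535, 20–39=4327, 40–59=9531, 60–79=1112, 80+=2891
After projecting period 2:
Births: 4327 × 0.436 = 1887  |  9531 × 0.092 = 877 — total 2764
Group 2: 4535 × 0.951 = 4313
Group 3: 4327 × 0.939 = 4063
Group 4: 9531 × 0.927 = 8835
Group 5: 1112 × 0.926 + 2891 × 0.587 = 1030 + 1697 = 2727
Population now: 0–19=2764, 20–39=4313, 40–59=4063, 60–79=8835, 80+=2727
After projecting period 3:
Births: 4313 × 0.436 = 1880  |  4063 × 0.092 = 374 — total 2254
Group 2: 2764 × 0.951 = 2629
Group 3: 4313 × 0.939 = 4050
Group 4: 4063 × 0.927 = 3766
Group 5: 8835 × 0.926 + 2727 × 0.587 = 8181 + 1601 = 9782
Population now: 0–19=2254, 20–39=2629, 40–59=4050, 60–79=3766, 80+=9782
After projecting period 4:
Births: 2629 × 0.436 = 1146  |  4050 × 0.092 = 373 — total 1519
Group 2: 2254 × 0.951 = 2144
Group 3: 2629 × 0.939 = 2469
Group 4: 4050 × 0.927 = 3754
Group 5: 3766 × 0.926 + 9782 × 0.587 = 3487 + 5742 = 9229
Population now: 0–19=1519, 20–39=2144, 40–59=2469, 60–79=3754, 80+=9229
Total: 19900 → 19115; change = -785; percentage change = -3.9%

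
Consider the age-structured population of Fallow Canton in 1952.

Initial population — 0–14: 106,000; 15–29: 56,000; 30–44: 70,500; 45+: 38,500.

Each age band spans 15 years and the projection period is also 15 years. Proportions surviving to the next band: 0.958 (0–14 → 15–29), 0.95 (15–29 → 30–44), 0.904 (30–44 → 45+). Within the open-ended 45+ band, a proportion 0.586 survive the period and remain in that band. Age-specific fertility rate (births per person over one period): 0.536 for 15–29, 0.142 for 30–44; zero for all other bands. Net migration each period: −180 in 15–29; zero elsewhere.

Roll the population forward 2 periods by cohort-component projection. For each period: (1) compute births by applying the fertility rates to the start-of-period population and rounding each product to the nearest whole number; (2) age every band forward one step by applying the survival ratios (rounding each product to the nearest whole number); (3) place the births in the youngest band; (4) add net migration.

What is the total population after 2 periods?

295014

Call the bands 1 to 4, youngest first.
[period 1]
Births: 56000 * 0.536 = 30016, 70500 * 0.142 = 10011 → 40027
Band 2: 106000 * 0.958 = 101548
Band 3: 56000 * 0.95 = 53200
Band 4: 70500 * 0.904 + 38500 * 0.586 = 63732 + 22561 = 86293
Net migration: Band 2 − 180 → 101368
Giving 40027 / 101368 / 53200 / 86293.
[period 2]
Births: 101368 * 0.536 = 54333, 53200 * 0.142 = 7554 → 61887
Band 2: 40027 * 0.958 = 38346
Band 3: 101368 * 0.95 = 96300
Band 4: 53200 * 0.904 + 86293 * 0.586 = 48093 + 50568 = 98661
Net migration: Band 2 − 180 → 38166
Giving 61887 / 38166 / 96300 / 98661.
Total after period 2: 61887 + 38166 + 96300 + 98661 = 295014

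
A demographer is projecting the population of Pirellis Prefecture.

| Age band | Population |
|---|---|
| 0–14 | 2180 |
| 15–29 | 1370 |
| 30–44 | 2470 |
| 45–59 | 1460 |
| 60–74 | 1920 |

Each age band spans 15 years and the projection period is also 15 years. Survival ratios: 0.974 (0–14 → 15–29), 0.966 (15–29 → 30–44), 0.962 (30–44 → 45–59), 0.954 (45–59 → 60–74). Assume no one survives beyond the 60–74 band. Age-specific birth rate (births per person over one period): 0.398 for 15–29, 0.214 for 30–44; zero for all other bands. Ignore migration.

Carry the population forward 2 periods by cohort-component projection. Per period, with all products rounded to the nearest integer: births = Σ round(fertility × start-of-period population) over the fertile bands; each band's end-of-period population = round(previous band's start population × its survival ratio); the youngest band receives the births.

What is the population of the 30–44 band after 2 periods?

— Period 1 —
Births: 1370 × 0.398 = 545  |  2470 × 0.214 = 529 ⇒ total 1074
15–29: 2180 × 0.974 = 2123
30–44: 1370 × 0.966 = 1323
45–59: 2470 × 0.962 = 2376
60–74: 1460 × 0.954 = 1393
Population now: 0–14=1074, 15–29=2123, 30–44=1323, 45–59=2376, 60–74=1393
— Period 2 —
Births: 2123 × 0.398 = 845  |  1323 × 0.214 = 283 ⇒ total 1128
15–29: 1074 × 0.974 = 1046
30–44: 2123 × 0.966 = 2051
45–59: 1323 × 0.962 = 1273
60–74: 2376 × 0.954 = 2267
Population now: 0–14=1128, 15–29=1046, 30–44=2051, 45–59=1273, 60–74=2267

2051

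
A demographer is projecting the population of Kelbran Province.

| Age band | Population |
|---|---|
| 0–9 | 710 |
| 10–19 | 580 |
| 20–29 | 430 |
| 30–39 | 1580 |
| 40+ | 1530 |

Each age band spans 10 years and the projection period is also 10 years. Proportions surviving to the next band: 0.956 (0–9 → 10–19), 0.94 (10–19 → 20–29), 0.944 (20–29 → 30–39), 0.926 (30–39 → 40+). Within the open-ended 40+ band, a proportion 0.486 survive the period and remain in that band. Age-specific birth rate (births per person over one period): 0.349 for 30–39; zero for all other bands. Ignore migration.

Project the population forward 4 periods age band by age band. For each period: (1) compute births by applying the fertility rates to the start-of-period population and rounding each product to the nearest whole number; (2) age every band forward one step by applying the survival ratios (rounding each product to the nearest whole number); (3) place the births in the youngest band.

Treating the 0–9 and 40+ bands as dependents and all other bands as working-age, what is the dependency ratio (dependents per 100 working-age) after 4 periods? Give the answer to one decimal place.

174.9

Period 1:
Births: 1580 × 0.349 = 551
10–19: 710 × 0.956 = 679
20–29: 580 × 0.94 = 545
30–39: 430 × 0.944 = 406
40+: 1580 × 0.926 + 1530 × 0.486 = 1463 + 744 = 2207
→ [551, 679, 545, 406, 2207]
Period 2:
Births: 406 × 0.349 = 142
10–19: 551 × 0.956 = 527
20–29: 679 × 0.94 = 638
30–39: 545 × 0.944 = 514
40+: 406 × 0.926 + 2207 × 0.486 = 376 + 1073 = 1449
→ [142, 527, 638, 514, 1449]
Period 3:
Births: 514 × 0.349 = 179
10–19: 142 × 0.956 = 136
20–29: 527 × 0.94 = 495
30–39: 638 × 0.944 = 602
40+: 514 × 0.926 + 1449 × 0.486 = 476 + 704 = 1180
→ [179, 136, 495, 602, 1180]
Period 4:
Births: 602 × 0.349 = 210
10–19: 179 × 0.956 = 171
20–29: 136 × 0.94 = 128
30–39: 495 × 0.944 = 467
40+: 602 × 0.926 + 1180 × 0.486 = 557 + 573 = 1130
→ [210, 171, 128, 467, 1130]
Dependents (band 0–9 + band 40+) = 210 + 1130 = 1340; working-age = 766; ratio = 1340/766 × 100 = 174.9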